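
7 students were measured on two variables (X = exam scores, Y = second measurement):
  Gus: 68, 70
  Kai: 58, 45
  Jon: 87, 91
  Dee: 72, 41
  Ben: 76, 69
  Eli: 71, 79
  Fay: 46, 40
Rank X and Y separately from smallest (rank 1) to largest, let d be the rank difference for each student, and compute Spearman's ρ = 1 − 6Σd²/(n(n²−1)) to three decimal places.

Ranks of variable 1: 3, 2, 7, 5, 6, 4, 1
Ranks of variable 2: 5, 3, 7, 2, 4, 6, 1
d = r₁ − r₂: -2, -1, 0, 3, 2, -2, 0
d²: 4, 1, 0, 9, 4, 4, 0; Σd² = 22
ρ = 1 − 6·22/(7·48) = 1 − 132/336 = 0.607

0.607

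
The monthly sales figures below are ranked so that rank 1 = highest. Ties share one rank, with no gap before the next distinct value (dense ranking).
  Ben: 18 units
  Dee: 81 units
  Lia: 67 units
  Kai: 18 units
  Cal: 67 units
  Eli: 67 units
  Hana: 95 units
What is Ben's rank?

Sorted (descending): 95, 81, 67, 67, 67, 18, 18
The 3 values of 67 share dense rank 3.
The 2 values of 18 share dense rank 4.
Remaining distinct values take the next consecutive integers.
Ben has value 18 units → rank 4.

4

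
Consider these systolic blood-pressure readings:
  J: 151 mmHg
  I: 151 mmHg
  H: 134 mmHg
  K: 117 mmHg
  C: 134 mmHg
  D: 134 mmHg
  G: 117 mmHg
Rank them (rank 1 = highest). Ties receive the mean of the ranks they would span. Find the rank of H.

4

Sorted (descending): 151, 151, 134, 134, 134, 117, 117
The 2 values of 151 occupy positions 1–2 → average rank (1+2)/2 = 1.5.
The 3 values of 134 occupy positions 3–5 → average rank 4.
The 2 values of 117 occupy positions 6–7 → average rank (6+7)/2 = 6.5.
H has value 134 mmHg → rank 4.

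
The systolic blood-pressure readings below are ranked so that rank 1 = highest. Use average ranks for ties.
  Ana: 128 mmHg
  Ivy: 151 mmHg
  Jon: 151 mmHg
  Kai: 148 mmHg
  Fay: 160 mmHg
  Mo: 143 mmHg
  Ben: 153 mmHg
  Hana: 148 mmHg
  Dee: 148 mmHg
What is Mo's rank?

Sorted (descending): 160, 153, 151, 151, 148, 148, 148, 143, 128
The 2 values of 151 occupy positions 3–4 → average rank (3+4)/2 = 3.5.
The 3 values of 148 occupy positions 5–7 → average rank 6.
Mo has value 143 mmHg → rank 8.

8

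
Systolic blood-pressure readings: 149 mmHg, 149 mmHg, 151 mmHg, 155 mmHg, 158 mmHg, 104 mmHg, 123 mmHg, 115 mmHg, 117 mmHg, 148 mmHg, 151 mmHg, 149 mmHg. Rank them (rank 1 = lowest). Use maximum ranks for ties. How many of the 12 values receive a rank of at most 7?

Sorted (ascending): 104, 115, 117, 123, 148, 149, 149, 149, 151, 151, 155, 158
The 3 values of 149 occupy positions 6–8 → each gets rank 8.
The 2 values of 151 occupy positions 9–10 → each gets rank 10.
Ranks ≤ 7: {1, 2, 3, 4, 5} → 5 values.

5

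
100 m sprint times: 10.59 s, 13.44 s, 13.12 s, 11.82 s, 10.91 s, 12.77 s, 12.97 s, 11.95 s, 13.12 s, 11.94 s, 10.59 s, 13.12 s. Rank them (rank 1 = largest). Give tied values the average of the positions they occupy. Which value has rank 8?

Sorted (descending): 13.44, 13.12, 13.12, 13.12, 12.97, 12.77, 11.95, 11.94, 11.82, 10.91, 10.59, 10.59
The 3 values of 13.12 occupy positions 2–4 → average rank 3.
The 2 values of 10.59 occupy positions 11–12 → average rank (11+12)/2 = 11.5.
Rank 8 → value 11.94.

11.94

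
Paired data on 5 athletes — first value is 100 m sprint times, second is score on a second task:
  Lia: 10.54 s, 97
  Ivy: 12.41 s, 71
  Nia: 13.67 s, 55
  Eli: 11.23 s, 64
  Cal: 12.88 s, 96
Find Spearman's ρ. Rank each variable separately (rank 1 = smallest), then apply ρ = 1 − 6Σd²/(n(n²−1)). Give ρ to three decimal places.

Ranks of variable 1: 1, 3, 5, 2, 4
Ranks of variable 2: 5, 3, 1, 2, 4
d = r₁ − r₂: -4, 0, 4, 0, 0
d²: 16, 0, 16, 0, 0; Σd² = 32
ρ = 1 − 6·32/(5·24) = 1 − 192/120 = -0.600

-0.600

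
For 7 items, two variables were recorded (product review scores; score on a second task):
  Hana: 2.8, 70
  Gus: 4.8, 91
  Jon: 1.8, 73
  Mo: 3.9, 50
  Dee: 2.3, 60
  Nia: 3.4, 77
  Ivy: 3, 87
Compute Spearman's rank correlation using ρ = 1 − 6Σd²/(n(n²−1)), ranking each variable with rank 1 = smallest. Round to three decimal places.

Ranks of variable 1: 3, 7, 1, 6, 2, 5, 4
Ranks of variable 2: 3, 7, 4, 1, 2, 5, 6
d = r₁ − r₂: 0, 0, -3, 5, 0, 0, -2
d²: 0, 0, 9, 25, 0, 0, 4; Σd² = 38
ρ = 1 − 6·38/(7·48) = 1 − 228/336 = 0.321

0.321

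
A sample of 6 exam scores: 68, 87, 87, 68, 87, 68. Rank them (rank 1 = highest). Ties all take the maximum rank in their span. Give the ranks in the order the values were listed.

6, 3, 3, 6, 3, 6

Sorted (descending): 87, 87, 87, 68, 68, 68
The 3 values of 87 occupy positions 1–3 → each gets rank 3.
The 3 values of 68 occupy positions 4–6 → each gets rank 6.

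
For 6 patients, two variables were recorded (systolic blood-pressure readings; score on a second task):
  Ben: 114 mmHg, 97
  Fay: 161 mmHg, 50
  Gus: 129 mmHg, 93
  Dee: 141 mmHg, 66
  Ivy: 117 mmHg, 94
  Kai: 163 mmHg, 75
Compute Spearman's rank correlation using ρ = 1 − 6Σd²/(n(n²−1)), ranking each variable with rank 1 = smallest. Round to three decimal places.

-0.829

Ranks of variable 1: 1, 5, 3, 4, 2, 6
Ranks of variable 2: 6, 1, 4, 2, 5, 3
d = r₁ − r₂: -5, 4, -1, 2, -3, 3
d²: 25, 16, 1, 4, 9, 9; Σd² = 64
ρ = 1 − 6·64/(6·35) = 1 − 384/210 = -0.829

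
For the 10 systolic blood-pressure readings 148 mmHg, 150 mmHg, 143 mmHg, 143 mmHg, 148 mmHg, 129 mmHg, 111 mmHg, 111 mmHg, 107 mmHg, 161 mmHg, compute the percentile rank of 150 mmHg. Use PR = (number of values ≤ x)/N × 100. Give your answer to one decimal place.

N = 10.
Strictly below 150: 8. Equal to 150: 1.
PR = 9/10 × 100 = 90.0

90.0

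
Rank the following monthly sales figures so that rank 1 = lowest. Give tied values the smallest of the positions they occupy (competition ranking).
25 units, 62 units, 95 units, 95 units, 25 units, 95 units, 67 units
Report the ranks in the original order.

1, 3, 5, 5, 1, 5, 4

Sorted (ascending): 25, 25, 62, 67, 95, 95, 95
The 2 values of 25 occupy positions 1–2 → each gets rank 1.
The 3 values of 95 occupy positions 5–7 → each gets rank 5.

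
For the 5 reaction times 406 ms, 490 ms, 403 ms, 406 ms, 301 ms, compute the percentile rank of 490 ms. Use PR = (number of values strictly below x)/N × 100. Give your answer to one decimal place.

80.0

N = 5.
Strictly below 490: 4. Equal to 490: 1.
PR = 4/5 × 100 = 80.0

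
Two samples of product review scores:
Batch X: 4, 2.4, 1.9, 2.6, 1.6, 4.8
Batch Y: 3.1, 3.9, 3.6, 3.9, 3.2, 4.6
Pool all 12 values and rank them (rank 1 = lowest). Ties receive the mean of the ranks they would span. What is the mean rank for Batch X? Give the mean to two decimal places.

Sorted (ascending): 1.6, 1.9, 2.4, 2.6, 3.1, 3.2, 3.6, 3.9, 3.9, 4, 4.6, 4.8
The 2 values of 3.9 occupy positions 8–9 → average rank (8+9)/2 = 8.5.
Batch X values → pooled ranks: 4→10, 2.4→3, 1.9→2, 2.6→4, 1.6→1, 4.8→12
Mean rank = (10 + 3 + 2 + 4 + 1 + 12) / 6 = 5.33

5.33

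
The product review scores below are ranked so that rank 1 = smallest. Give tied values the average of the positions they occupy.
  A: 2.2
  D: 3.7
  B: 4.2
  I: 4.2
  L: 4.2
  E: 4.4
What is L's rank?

Sorted (ascending): 2.2, 3.7, 4.2, 4.2, 4.2, 4.4
The 3 values of 4.2 occupy positions 3–5 → average rank 4.
L has value 4.2 → rank 4.

4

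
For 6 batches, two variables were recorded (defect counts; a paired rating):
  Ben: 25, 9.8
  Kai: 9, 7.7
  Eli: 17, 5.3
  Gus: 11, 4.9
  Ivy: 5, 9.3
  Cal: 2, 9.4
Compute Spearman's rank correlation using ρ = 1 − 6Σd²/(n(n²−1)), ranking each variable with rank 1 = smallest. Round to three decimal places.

-0.086

Ranks of variable 1: 6, 3, 5, 4, 2, 1
Ranks of variable 2: 6, 3, 2, 1, 4, 5
d = r₁ − r₂: 0, 0, 3, 3, -2, -4
d²: 0, 0, 9, 9, 4, 16; Σd² = 38
ρ = 1 − 6·38/(6·35) = 1 − 228/210 = -0.086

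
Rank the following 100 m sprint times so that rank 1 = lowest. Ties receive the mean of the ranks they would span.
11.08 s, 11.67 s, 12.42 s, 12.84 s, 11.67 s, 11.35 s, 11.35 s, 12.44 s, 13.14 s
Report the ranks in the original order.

Sorted (ascending): 11.08, 11.35, 11.35, 11.67, 11.67, 12.42, 12.44, 12.84, 13.14
The 2 values of 11.35 occupy positions 2–3 → average rank (2+3)/2 = 2.5.
The 2 values of 11.67 occupy positions 4–5 → average rank (4+5)/2 = 4.5.

1, 4.5, 6, 8, 4.5, 2.5, 2.5, 7, 9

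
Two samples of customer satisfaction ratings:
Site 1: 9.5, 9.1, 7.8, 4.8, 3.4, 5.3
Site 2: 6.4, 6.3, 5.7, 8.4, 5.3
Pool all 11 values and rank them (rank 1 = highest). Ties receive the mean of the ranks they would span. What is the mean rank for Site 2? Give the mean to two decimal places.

Sorted (descending): 9.5, 9.1, 8.4, 7.8, 6.4, 6.3, 5.7, 5.3, 5.3, 4.8, 3.4
The 2 values of 5.3 occupy positions 8–9 → average rank (8+9)/2 = 8.5.
Site 2 values → pooled ranks: 6.4→5, 6.3→6, 5.7→7, 8.4→3, 5.3→8.5
Mean rank = (5 + 6 + 7 + 3 + 8.5) / 5 = 5.90

5.90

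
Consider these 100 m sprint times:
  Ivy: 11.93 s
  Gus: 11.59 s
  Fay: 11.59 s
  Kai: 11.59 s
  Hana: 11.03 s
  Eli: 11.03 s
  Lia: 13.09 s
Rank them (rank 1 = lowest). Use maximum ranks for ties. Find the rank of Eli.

Sorted (ascending): 11.03, 11.03, 11.59, 11.59, 11.59, 11.93, 13.09
The 2 values of 11.03 occupy positions 1–2 → each gets rank 2.
The 3 values of 11.59 occupy positions 3–5 → each gets rank 5.
Eli has value 11.03 s → rank 2.

2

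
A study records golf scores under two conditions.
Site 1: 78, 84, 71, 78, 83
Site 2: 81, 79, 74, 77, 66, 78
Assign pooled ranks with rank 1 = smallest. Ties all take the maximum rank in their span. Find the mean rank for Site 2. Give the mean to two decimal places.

Sorted (ascending): 66, 71, 74, 77, 78, 78, 78, 79, 81, 83, 84
The 3 values of 78 occupy positions 5–7 → each gets rank 7.
Site 2 values → pooled ranks: 81→9, 79→8, 74→3, 77→4, 66→1, 78→7
Mean rank = (9 + 8 + 3 + 4 + 1 + 7) / 6 = 5.33

5.33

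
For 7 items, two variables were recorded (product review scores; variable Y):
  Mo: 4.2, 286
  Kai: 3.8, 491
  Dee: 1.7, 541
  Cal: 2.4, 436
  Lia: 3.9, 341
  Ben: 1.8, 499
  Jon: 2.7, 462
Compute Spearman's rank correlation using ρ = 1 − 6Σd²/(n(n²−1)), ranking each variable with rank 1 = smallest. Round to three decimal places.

-0.857

Ranks of variable 1: 7, 5, 1, 3, 6, 2, 4
Ranks of variable 2: 1, 5, 7, 3, 2, 6, 4
d = r₁ − r₂: 6, 0, -6, 0, 4, -4, 0
d²: 36, 0, 36, 0, 16, 16, 0; Σd² = 104
ρ = 1 − 6·104/(7·48) = 1 − 624/336 = -0.857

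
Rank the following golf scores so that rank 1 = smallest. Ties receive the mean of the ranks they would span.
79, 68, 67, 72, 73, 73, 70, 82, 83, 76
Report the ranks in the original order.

Sorted (ascending): 67, 68, 70, 72, 73, 73, 76, 79, 82, 83
The 2 values of 73 occupy positions 5–6 → average rank (5+6)/2 = 5.5.

8, 2, 1, 4, 5.5, 5.5, 3, 9, 10, 7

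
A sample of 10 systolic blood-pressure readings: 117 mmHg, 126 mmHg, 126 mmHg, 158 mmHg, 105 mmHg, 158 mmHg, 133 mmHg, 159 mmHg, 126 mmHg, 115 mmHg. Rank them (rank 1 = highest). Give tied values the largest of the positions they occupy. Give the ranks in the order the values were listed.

Sorted (descending): 159, 158, 158, 133, 126, 126, 126, 117, 115, 105
The 2 values of 158 occupy positions 2–3 → each gets rank 3.
The 3 values of 126 occupy positions 5–7 → each gets rank 7.

8, 7, 7, 3, 10, 3, 4, 1, 7, 9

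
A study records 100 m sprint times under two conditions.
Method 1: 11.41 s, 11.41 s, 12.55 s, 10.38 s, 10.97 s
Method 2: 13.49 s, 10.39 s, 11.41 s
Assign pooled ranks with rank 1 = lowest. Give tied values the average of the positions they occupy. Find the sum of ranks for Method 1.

Sorted (ascending): 10.38, 10.39, 10.97, 11.41, 11.41, 11.41, 12.55, 13.49
The 3 values of 11.41 occupy positions 4–6 → average rank 5.
Method 1 values → pooled ranks: 11.41→5, 11.41→5, 12.55→7, 10.38→1, 10.97→3
Rank sum = 5 + 5 + 7 + 1 + 3 = 21

21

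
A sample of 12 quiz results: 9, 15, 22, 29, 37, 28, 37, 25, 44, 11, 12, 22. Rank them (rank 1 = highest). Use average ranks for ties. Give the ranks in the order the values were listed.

12, 9, 7.5, 4, 2.5, 5, 2.5, 6, 1, 11, 10, 7.5

Sorted (descending): 44, 37, 37, 29, 28, 25, 22, 22, 15, 12, 11, 9
The 2 values of 37 occupy positions 2–3 → average rank (2+3)/2 = 2.5.
The 2 values of 22 occupy positions 7–8 → average rank (7+8)/2 = 7.5.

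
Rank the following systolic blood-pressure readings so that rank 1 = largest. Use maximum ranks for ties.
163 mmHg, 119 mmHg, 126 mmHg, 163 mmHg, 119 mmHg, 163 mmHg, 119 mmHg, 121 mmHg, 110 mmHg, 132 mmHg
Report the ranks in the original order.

Sorted (descending): 163, 163, 163, 132, 126, 121, 119, 119, 119, 110
The 3 values of 163 occupy positions 1–3 → each gets rank 3.
The 3 values of 119 occupy positions 7–9 → each gets rank 9.

3, 9, 5, 3, 9, 3, 9, 6, 10, 4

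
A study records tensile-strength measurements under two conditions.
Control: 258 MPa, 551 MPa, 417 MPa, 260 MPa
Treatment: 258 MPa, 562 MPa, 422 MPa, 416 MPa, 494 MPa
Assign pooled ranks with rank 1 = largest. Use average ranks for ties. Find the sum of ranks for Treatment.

22.5

Sorted (descending): 562, 551, 494, 422, 417, 416, 260, 258, 258
The 2 values of 258 occupy positions 8–9 → average rank (8+9)/2 = 8.5.
Treatment values → pooled ranks: 258→8.5, 562→1, 422→4, 416→6, 494→3
Rank sum = 8.5 + 1 + 4 + 6 + 3 = 22.5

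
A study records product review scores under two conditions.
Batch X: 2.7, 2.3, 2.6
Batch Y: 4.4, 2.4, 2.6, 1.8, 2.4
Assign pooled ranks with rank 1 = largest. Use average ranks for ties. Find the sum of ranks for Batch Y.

23.5

Sorted (descending): 4.4, 2.7, 2.6, 2.6, 2.4, 2.4, 2.3, 1.8
The 2 values of 2.6 occupy positions 3–4 → average rank (3+4)/2 = 3.5.
The 2 values of 2.4 occupy positions 5–6 → average rank (5+6)/2 = 5.5.
Batch Y values → pooled ranks: 4.4→1, 2.4→5.5, 2.6→3.5, 1.8→8, 2.4→5.5
Rank sum = 1 + 5.5 + 3.5 + 8 + 5.5 = 23.5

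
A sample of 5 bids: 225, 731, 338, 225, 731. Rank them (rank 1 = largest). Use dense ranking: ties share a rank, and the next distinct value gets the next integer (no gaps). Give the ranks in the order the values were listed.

3, 1, 2, 3, 1

Sorted (descending): 731, 731, 338, 225, 225
The 2 values of 731 share dense rank 1.
The 2 values of 225 share dense rank 3.
Remaining distinct values take the next consecutive integers.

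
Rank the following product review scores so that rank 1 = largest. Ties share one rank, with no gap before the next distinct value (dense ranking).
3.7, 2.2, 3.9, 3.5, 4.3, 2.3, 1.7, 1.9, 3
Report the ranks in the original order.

3, 7, 2, 4, 1, 6, 9, 8, 5

Sorted (descending): 4.3, 3.9, 3.7, 3.5, 3, 2.3, 2.2, 1.9, 1.7
No ties — each value takes its position as its rank.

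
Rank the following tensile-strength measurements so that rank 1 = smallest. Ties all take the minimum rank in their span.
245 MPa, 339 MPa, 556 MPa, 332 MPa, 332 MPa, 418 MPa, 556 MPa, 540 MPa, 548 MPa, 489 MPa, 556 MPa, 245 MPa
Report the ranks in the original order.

1, 5, 10, 3, 3, 6, 10, 8, 9, 7, 10, 1

Sorted (ascending): 245, 245, 332, 332, 339, 418, 489, 540, 548, 556, 556, 556
The 2 values of 245 occupy positions 1–2 → each gets rank 1.
The 2 values of 332 occupy positions 3–4 → each gets rank 3.
The 3 values of 556 occupy positions 10–12 → each gets rank 10.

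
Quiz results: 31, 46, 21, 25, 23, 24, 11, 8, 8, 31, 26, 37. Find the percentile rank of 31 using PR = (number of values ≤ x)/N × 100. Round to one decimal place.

83.3

N = 12.
Strictly below 31: 8. Equal to 31: 2.
PR = 10/12 × 100 = 83.3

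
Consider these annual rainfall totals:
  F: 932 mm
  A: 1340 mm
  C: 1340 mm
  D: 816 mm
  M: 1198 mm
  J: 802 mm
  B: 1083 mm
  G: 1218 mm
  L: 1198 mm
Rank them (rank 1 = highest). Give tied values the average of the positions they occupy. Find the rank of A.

1.5

Sorted (descending): 1340, 1340, 1218, 1198, 1198, 1083, 932, 816, 802
The 2 values of 1340 occupy positions 1–2 → average rank (1+2)/2 = 1.5.
The 2 values of 1198 occupy positions 4–5 → average rank (4+5)/2 = 4.5.
A has value 1340 mm → rank 1.5.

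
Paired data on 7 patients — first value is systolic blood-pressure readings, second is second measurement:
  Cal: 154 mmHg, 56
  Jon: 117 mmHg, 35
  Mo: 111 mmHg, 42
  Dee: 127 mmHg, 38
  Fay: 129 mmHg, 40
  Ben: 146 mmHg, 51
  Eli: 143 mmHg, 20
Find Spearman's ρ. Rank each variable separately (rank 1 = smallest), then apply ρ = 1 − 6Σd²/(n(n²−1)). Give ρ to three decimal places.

Ranks of variable 1: 7, 2, 1, 3, 4, 6, 5
Ranks of variable 2: 7, 2, 5, 3, 4, 6, 1
d = r₁ − r₂: 0, 0, -4, 0, 0, 0, 4
d²: 0, 0, 16, 0, 0, 0, 16; Σd² = 32
ρ = 1 − 6·32/(7·48) = 1 − 192/336 = 0.429

0.429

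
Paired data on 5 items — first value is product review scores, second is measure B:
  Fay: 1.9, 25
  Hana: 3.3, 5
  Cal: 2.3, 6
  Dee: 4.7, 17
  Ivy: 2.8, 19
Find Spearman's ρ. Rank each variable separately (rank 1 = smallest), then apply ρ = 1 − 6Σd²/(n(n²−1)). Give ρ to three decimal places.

Ranks of variable 1: 1, 4, 2, 5, 3
Ranks of variable 2: 5, 1, 2, 3, 4
d = r₁ − r₂: -4, 3, 0, 2, -1
d²: 16, 9, 0, 4, 1; Σd² = 30
ρ = 1 − 6·30/(5·24) = 1 − 180/120 = -0.500

-0.500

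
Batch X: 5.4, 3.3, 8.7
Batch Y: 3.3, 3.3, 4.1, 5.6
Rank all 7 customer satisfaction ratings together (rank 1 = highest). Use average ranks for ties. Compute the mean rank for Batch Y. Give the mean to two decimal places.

Sorted (descending): 8.7, 5.6, 5.4, 4.1, 3.3, 3.3, 3.3
The 3 values of 3.3 occupy positions 5–7 → average rank 6.
Batch Y values → pooled ranks: 3.3→6, 3.3→6, 4.1→4, 5.6→2
Mean rank = (6 + 6 + 4 + 2) / 4 = 4.50

4.50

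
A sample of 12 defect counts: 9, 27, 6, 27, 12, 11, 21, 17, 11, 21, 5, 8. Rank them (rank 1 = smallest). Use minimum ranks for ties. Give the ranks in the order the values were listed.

4, 11, 2, 11, 7, 5, 9, 8, 5, 9, 1, 3

Sorted (ascending): 5, 6, 8, 9, 11, 11, 12, 17, 21, 21, 27, 27
The 2 values of 11 occupy positions 5–6 → each gets rank 5.
The 2 values of 21 occupy positions 9–10 → each gets rank 9.
The 2 values of 27 occupy positions 11–12 → each gets rank 11.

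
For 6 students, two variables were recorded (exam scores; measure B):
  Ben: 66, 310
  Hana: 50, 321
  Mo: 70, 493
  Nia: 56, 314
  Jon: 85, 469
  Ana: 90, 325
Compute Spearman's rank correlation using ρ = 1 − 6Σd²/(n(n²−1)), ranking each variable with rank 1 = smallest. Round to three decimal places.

Ranks of variable 1: 3, 1, 4, 2, 5, 6
Ranks of variable 2: 1, 3, 6, 2, 5, 4
d = r₁ − r₂: 2, -2, -2, 0, 0, 2
d²: 4, 4, 4, 0, 0, 4; Σd² = 16
ρ = 1 − 6·16/(6·35) = 1 − 96/210 = 0.543

0.543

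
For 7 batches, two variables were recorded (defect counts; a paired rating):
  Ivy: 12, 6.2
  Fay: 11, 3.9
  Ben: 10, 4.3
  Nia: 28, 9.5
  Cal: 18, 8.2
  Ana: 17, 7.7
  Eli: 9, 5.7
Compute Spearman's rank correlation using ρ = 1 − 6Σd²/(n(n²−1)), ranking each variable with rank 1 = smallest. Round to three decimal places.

0.857

Ranks of variable 1: 4, 3, 2, 7, 6, 5, 1
Ranks of variable 2: 4, 1, 2, 7, 6, 5, 3
d = r₁ − r₂: 0, 2, 0, 0, 0, 0, -2
d²: 0, 4, 0, 0, 0, 0, 4; Σd² = 8
ρ = 1 − 6·8/(7·48) = 1 − 48/336 = 0.857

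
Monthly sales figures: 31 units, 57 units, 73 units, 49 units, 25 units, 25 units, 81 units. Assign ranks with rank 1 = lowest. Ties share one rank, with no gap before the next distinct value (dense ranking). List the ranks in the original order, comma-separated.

Sorted (ascending): 25, 25, 31, 49, 57, 73, 81
The 2 values of 25 share dense rank 1.
Remaining distinct values take the next consecutive integers.

2, 4, 5, 3, 1, 1, 6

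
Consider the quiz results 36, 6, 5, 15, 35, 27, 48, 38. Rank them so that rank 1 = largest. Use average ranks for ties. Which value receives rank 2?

Sorted (descending): 48, 38, 36, 35, 27, 15, 6, 5
No ties — each value takes its position as its rank.
Rank 2 → value 38.

38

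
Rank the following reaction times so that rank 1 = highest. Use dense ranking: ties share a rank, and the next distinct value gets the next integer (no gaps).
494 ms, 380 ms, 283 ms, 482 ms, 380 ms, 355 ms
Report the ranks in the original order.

Sorted (descending): 494, 482, 380, 380, 355, 283
The 2 values of 380 share dense rank 3.
Remaining distinct values take the next consecutive integers.

1, 3, 5, 2, 3, 4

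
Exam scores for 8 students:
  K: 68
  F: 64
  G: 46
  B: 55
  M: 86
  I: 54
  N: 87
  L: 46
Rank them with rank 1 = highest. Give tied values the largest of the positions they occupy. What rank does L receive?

Sorted (descending): 87, 86, 68, 64, 55, 54, 46, 46
The 2 values of 46 occupy positions 7–8 → each gets rank 8.
L has value 46 → rank 8.

8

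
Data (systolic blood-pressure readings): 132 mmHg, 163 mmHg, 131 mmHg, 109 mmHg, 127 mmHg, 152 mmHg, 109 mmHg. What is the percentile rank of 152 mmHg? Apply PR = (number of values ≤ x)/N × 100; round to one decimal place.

85.7

N = 7.
Strictly below 152: 5. Equal to 152: 1.
PR = 6/7 × 100 = 85.7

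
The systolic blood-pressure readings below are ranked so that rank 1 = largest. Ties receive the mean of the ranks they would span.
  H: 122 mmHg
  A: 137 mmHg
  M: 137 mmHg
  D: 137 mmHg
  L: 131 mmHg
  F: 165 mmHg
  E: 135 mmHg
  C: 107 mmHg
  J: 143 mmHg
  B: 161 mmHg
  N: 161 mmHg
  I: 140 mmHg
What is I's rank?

Sorted (descending): 165, 161, 161, 143, 140, 137, 137, 137, 135, 131, 122, 107
The 2 values of 161 occupy positions 2–3 → average rank (2+3)/2 = 2.5.
The 3 values of 137 occupy positions 6–8 → average rank 7.
I has value 140 mmHg → rank 5.

5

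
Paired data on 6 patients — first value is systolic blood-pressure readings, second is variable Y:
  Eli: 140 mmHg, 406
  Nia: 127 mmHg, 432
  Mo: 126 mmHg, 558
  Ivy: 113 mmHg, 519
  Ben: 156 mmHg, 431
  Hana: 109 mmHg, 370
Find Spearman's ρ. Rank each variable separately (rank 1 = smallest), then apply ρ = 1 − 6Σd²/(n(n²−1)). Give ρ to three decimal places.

-0.029

Ranks of variable 1: 5, 4, 3, 2, 6, 1
Ranks of variable 2: 2, 4, 6, 5, 3, 1
d = r₁ − r₂: 3, 0, -3, -3, 3, 0
d²: 9, 0, 9, 9, 9, 0; Σd² = 36
ρ = 1 − 6·36/(6·35) = 1 − 216/210 = -0.029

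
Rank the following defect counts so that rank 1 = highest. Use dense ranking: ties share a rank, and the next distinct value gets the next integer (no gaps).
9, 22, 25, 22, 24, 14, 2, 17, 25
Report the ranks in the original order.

Sorted (descending): 25, 25, 24, 22, 22, 17, 14, 9, 2
The 2 values of 25 share dense rank 1.
The 2 values of 22 share dense rank 3.
Remaining distinct values take the next consecutive integers.

6, 3, 1, 3, 2, 5, 7, 4, 1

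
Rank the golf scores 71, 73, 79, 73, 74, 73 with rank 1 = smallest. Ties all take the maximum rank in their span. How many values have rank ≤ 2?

1

Sorted (ascending): 71, 73, 73, 73, 74, 79
The 3 values of 73 occupy positions 2–4 → each gets rank 4.
Ranks ≤ 2: {1} → 1 value.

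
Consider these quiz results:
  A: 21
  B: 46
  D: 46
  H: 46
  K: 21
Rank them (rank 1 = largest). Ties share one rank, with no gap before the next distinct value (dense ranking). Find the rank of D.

1

Sorted (descending): 46, 46, 46, 21, 21
The 3 values of 46 share dense rank 1.
The 2 values of 21 share dense rank 2.
D has value 46 → rank 1.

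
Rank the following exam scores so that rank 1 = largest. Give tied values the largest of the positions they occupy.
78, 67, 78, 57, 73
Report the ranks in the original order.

2, 4, 2, 5, 3

Sorted (descending): 78, 78, 73, 67, 57
The 2 values of 78 occupy positions 1–2 → each gets rank 2.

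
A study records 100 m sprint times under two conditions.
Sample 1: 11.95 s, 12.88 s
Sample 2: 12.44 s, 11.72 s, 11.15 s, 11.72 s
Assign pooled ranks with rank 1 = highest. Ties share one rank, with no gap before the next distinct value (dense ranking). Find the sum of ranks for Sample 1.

4

Sorted (descending): 12.88, 12.44, 11.95, 11.72, 11.72, 11.15
The 2 values of 11.72 share dense rank 4.
Remaining distinct values take the next consecutive integers.
Sample 1 values → pooled ranks: 11.95→3, 12.88→1
Rank sum = 3 + 1 = 4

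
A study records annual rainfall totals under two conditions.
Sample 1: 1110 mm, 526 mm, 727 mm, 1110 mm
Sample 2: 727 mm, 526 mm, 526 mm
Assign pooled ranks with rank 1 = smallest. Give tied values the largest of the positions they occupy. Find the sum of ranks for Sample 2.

Sorted (ascending): 526, 526, 526, 727, 727, 1110, 1110
The 3 values of 526 occupy positions 1–3 → each gets rank 3.
The 2 values of 727 occupy positions 4–5 → each gets rank 5.
The 2 values of 1110 occupy positions 6–7 → each gets rank 7.
Sample 2 values → pooled ranks: 727→5, 526→3, 526→3
Rank sum = 5 + 3 + 3 = 11

11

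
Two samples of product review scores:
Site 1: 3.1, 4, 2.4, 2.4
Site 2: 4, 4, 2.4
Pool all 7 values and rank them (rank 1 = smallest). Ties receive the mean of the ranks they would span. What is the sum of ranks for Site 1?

14

Sorted (ascending): 2.4, 2.4, 2.4, 3.1, 4, 4, 4
The 3 values of 2.4 occupy positions 1–3 → average rank 2.
The 3 values of 4 occupy positions 5–7 → average rank 6.
Site 1 values → pooled ranks: 3.1→4, 4→6, 2.4→2, 2.4→2
Rank sum = 4 + 6 + 2 + 2 = 14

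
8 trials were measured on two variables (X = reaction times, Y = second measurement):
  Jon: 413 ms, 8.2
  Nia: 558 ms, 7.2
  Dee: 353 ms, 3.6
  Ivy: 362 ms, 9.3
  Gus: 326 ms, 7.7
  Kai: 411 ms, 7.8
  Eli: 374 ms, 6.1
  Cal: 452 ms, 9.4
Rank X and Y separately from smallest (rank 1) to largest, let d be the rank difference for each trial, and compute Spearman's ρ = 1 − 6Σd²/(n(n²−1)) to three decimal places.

0.333

Ranks of variable 1: 6, 8, 2, 3, 1, 5, 4, 7
Ranks of variable 2: 6, 3, 1, 7, 4, 5, 2, 8
d = r₁ − r₂: 0, 5, 1, -4, -3, 0, 2, -1
d²: 0, 25, 1, 16, 9, 0, 4, 1; Σd² = 56
ρ = 1 − 6·56/(8·63) = 1 − 336/504 = 0.333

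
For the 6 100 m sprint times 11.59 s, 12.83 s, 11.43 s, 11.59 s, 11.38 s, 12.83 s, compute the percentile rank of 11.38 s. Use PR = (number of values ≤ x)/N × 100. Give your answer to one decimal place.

16.7

N = 6.
Strictly below 11.38: 0. Equal to 11.38: 1.
PR = 1/6 × 100 = 16.7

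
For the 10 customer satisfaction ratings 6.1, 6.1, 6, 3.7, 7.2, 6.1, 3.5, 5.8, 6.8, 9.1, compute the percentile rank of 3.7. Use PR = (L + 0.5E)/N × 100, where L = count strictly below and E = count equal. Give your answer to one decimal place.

15.0

N = 10.
Strictly below 3.7: 1. Equal to 3.7: 1.
PR = (1 + 0.5·1)/10 × 100 = 15.0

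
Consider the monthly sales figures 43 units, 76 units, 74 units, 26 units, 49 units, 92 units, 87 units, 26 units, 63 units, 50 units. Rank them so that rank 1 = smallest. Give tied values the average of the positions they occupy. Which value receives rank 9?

87

Sorted (ascending): 26, 26, 43, 49, 50, 63, 74, 76, 87, 92
The 2 values of 26 occupy positions 1–2 → average rank (1+2)/2 = 1.5.
Rank 9 → value 87.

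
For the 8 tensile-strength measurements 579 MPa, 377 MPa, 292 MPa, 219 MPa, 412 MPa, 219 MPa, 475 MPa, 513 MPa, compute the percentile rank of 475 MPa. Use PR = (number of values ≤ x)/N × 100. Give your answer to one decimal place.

N = 8.
Strictly below 475: 5. Equal to 475: 1.
PR = 6/8 × 100 = 75.0

75.0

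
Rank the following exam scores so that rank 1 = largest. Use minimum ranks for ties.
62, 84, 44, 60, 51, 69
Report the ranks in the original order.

Sorted (descending): 84, 69, 62, 60, 51, 44
No ties — each value takes its position as its rank.

3, 1, 6, 4, 5, 2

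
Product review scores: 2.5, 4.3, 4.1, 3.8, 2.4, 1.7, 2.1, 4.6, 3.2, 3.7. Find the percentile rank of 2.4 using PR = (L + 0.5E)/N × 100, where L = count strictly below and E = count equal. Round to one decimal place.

25.0

N = 10.
Strictly below 2.4: 2. Equal to 2.4: 1.
PR = (2 + 0.5·1)/10 × 100 = 25.0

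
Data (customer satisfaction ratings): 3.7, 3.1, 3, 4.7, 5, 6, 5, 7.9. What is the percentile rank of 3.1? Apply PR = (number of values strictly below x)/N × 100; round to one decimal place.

12.5

N = 8.
Strictly below 3.1: 1. Equal to 3.1: 1.
PR = 1/8 × 100 = 12.5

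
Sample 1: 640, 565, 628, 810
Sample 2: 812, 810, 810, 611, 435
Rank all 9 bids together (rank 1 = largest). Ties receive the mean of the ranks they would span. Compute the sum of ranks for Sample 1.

Sorted (descending): 812, 810, 810, 810, 640, 628, 611, 565, 435
The 3 values of 810 occupy positions 2–4 → average rank 3.
Sample 1 values → pooled ranks: 640→5, 565→8, 628→6, 810→3
Rank sum = 5 + 8 + 6 + 3 = 22

22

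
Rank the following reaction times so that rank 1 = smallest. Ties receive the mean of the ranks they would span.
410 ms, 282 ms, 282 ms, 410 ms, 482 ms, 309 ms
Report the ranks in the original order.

4.5, 1.5, 1.5, 4.5, 6, 3

Sorted (ascending): 282, 282, 309, 410, 410, 482
The 2 values of 282 occupy positions 1–2 → average rank (1+2)/2 = 1.5.
The 2 values of 410 occupy positions 4–5 → average rank (4+5)/2 = 4.5.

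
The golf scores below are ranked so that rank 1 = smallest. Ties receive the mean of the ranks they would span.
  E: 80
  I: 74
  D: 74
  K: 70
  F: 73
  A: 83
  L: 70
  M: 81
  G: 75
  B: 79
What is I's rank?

Sorted (ascending): 70, 70, 73, 74, 74, 75, 79, 80, 81, 83
The 2 values of 70 occupy positions 1–2 → average rank (1+2)/2 = 1.5.
The 2 values of 74 occupy positions 4–5 → average rank (4+5)/2 = 4.5.
I has value 74 → rank 4.5.

4.5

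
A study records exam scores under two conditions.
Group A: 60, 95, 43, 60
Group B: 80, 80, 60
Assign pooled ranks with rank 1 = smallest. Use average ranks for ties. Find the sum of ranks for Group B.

Sorted (ascending): 43, 60, 60, 60, 80, 80, 95
The 3 values of 60 occupy positions 2–4 → average rank 3.
The 2 values of 80 occupy positions 5–6 → average rank (5+6)/2 = 5.5.
Group B values → pooled ranks: 80→5.5, 80→5.5, 60→3
Rank sum = 5.5 + 5.5 + 3 = 14

14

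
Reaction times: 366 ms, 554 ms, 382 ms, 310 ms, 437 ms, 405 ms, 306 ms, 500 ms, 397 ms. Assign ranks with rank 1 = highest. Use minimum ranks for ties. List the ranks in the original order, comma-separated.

Sorted (descending): 554, 500, 437, 405, 397, 382, 366, 310, 306
No ties — each value takes its position as its rank.

7, 1, 6, 8, 3, 4, 9, 2, 5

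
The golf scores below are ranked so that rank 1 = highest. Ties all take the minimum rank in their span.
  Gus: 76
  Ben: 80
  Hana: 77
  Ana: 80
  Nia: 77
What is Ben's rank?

1

Sorted (descending): 80, 80, 77, 77, 76
The 2 values of 80 occupy positions 1–2 → each gets rank 1.
The 2 values of 77 occupy positions 3–4 → each gets rank 3.
Ben has value 80 → rank 1.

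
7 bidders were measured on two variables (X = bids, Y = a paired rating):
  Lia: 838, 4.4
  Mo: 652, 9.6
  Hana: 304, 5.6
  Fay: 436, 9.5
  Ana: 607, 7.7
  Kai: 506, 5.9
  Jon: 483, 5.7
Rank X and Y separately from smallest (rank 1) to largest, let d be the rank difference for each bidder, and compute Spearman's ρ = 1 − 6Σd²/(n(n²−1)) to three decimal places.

Ranks of variable 1: 7, 6, 1, 2, 5, 4, 3
Ranks of variable 2: 1, 7, 2, 6, 5, 4, 3
d = r₁ − r₂: 6, -1, -1, -4, 0, 0, 0
d²: 36, 1, 1, 16, 0, 0, 0; Σd² = 54
ρ = 1 − 6·54/(7·48) = 1 − 324/336 = 0.036

0.036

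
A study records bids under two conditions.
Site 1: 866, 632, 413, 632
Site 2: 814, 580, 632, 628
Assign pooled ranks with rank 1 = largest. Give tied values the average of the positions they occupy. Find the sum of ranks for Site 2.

Sorted (descending): 866, 814, 632, 632, 632, 628, 580, 413
The 3 values of 632 occupy positions 3–5 → average rank 4.
Site 2 values → pooled ranks: 814→2, 580→7, 632→4, 628→6
Rank sum = 2 + 7 + 4 + 6 = 19

19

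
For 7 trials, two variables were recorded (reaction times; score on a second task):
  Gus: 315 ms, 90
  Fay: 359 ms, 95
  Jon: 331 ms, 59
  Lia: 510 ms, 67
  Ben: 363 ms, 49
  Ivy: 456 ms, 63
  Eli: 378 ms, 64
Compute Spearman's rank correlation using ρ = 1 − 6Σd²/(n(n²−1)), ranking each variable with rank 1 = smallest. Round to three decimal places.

Ranks of variable 1: 1, 3, 2, 7, 4, 6, 5
Ranks of variable 2: 6, 7, 2, 5, 1, 3, 4
d = r₁ − r₂: -5, -4, 0, 2, 3, 3, 1
d²: 25, 16, 0, 4, 9, 9, 1; Σd² = 64
ρ = 1 − 6·64/(7·48) = 1 − 384/336 = -0.143

-0.143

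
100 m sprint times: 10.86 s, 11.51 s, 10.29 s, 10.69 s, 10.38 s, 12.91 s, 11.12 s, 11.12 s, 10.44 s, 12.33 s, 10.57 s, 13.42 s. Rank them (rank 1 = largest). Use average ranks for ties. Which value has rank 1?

Sorted (descending): 13.42, 12.91, 12.33, 11.51, 11.12, 11.12, 10.86, 10.69, 10.57, 10.44, 10.38, 10.29
The 2 values of 11.12 occupy positions 5–6 → average rank (5+6)/2 = 5.5.
Rank 1 → value 13.42.

13.42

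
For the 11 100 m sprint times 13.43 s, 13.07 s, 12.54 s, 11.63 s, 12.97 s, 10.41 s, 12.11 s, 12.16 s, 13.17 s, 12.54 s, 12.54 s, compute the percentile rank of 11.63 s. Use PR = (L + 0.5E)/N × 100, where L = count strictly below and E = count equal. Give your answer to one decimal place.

N = 11.
Strictly below 11.63: 1. Equal to 11.63: 1.
PR = (1 + 0.5·1)/11 × 100 = 13.6

13.6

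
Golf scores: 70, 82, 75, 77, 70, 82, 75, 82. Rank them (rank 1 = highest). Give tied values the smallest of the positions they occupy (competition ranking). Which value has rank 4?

Sorted (descending): 82, 82, 82, 77, 75, 75, 70, 70
The 3 values of 82 occupy positions 1–3 → each gets rank 1.
The 2 values of 75 occupy positions 5–6 → each gets rank 5.
The 2 values of 70 occupy positions 7–8 → each gets rank 7.
Rank 4 → value 77.

77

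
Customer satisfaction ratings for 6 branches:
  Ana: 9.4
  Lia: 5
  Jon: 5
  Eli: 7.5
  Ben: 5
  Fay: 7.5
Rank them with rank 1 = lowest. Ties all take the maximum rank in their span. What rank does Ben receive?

3

Sorted (ascending): 5, 5, 5, 7.5, 7.5, 9.4
The 3 values of 5 occupy positions 1–3 → each gets rank 3.
The 2 values of 7.5 occupy positions 4–5 → each gets rank 5.
Ben has value 5 → rank 3.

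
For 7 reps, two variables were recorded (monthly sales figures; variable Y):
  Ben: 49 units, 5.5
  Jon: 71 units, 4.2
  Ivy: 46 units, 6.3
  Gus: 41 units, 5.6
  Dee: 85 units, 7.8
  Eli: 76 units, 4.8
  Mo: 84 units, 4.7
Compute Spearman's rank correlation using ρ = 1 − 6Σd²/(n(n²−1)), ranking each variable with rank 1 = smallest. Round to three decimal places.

Ranks of variable 1: 3, 4, 2, 1, 7, 5, 6
Ranks of variable 2: 4, 1, 6, 5, 7, 3, 2
d = r₁ − r₂: -1, 3, -4, -4, 0, 2, 4
d²: 1, 9, 16, 16, 0, 4, 16; Σd² = 62
ρ = 1 − 6·62/(7·48) = 1 − 372/336 = -0.107

-0.107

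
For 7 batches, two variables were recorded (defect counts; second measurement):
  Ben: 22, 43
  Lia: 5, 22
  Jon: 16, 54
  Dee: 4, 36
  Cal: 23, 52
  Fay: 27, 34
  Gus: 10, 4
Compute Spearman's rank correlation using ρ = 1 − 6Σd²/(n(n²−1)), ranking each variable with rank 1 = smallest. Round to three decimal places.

Ranks of variable 1: 5, 2, 4, 1, 6, 7, 3
Ranks of variable 2: 5, 2, 7, 4, 6, 3, 1
d = r₁ − r₂: 0, 0, -3, -3, 0, 4, 2
d²: 0, 0, 9, 9, 0, 16, 4; Σd² = 38
ρ = 1 − 6·38/(7·48) = 1 − 228/336 = 0.321

0.321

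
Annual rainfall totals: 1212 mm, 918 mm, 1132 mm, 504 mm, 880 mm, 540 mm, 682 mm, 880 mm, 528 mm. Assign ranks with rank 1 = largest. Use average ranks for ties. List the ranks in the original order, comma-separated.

Sorted (descending): 1212, 1132, 918, 880, 880, 682, 540, 528, 504
The 2 values of 880 occupy positions 4–5 → average rank (4+5)/2 = 4.5.

1, 3, 2, 9, 4.5, 7, 6, 4.5, 8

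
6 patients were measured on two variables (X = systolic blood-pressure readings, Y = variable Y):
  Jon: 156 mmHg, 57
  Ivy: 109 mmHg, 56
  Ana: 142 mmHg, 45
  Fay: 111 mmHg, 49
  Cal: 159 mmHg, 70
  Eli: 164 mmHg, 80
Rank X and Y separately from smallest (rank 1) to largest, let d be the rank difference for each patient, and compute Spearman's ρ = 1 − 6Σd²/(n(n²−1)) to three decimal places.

0.771

Ranks of variable 1: 4, 1, 3, 2, 5, 6
Ranks of variable 2: 4, 3, 1, 2, 5, 6
d = r₁ − r₂: 0, -2, 2, 0, 0, 0
d²: 0, 4, 4, 0, 0, 0; Σd² = 8
ρ = 1 − 6·8/(6·35) = 1 − 48/210 = 0.771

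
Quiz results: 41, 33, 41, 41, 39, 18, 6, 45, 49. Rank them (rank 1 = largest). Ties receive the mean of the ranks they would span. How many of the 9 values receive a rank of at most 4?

5

Sorted (descending): 49, 45, 41, 41, 41, 39, 33, 18, 6
The 3 values of 41 occupy positions 3–5 → average rank 4.
Ranks ≤ 4: {1, 2, 4, 4, 4} → 5 values.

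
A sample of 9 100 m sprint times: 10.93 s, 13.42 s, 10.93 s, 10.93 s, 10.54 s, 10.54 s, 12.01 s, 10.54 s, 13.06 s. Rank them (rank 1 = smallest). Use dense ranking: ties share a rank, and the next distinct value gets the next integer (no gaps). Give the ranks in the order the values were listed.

2, 5, 2, 2, 1, 1, 3, 1, 4

Sorted (ascending): 10.54, 10.54, 10.54, 10.93, 10.93, 10.93, 12.01, 13.06, 13.42
The 3 values of 10.54 share dense rank 1.
The 3 values of 10.93 share dense rank 2.
Remaining distinct values take the next consecutive integers.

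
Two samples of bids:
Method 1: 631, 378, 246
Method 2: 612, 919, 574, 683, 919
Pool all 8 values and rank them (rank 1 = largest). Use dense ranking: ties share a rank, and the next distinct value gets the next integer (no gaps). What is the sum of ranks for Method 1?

Sorted (descending): 919, 919, 683, 631, 612, 574, 378, 246
The 2 values of 919 share dense rank 1.
Remaining distinct values take the next consecutive integers.
Method 1 values → pooled ranks: 631→3, 378→6, 246→7
Rank sum = 3 + 6 + 7 = 16

16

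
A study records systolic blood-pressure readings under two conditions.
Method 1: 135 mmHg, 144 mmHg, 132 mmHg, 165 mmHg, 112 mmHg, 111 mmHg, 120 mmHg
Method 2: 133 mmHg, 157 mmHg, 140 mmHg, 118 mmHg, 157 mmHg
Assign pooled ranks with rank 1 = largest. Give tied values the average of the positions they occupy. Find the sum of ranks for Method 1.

Sorted (descending): 165, 157, 157, 144, 140, 135, 133, 132, 120, 118, 112, 111
The 2 values of 157 occupy positions 2–3 → average rank (2+3)/2 = 2.5.
Method 1 values → pooled ranks: 135→6, 144→4, 132→8, 165→1, 112→11, 111→12, 120→9
Rank sum = 6 + 4 + 8 + 1 + 11 + 12 + 9 = 51

51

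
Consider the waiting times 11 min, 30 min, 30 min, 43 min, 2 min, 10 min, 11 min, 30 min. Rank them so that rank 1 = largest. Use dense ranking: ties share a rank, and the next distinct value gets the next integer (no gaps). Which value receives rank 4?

Sorted (descending): 43, 30, 30, 30, 11, 11, 10, 2
The 3 values of 30 share dense rank 2.
The 2 values of 11 share dense rank 3.
Remaining distinct values take the next consecutive integers.
Rank 4 → value 10.

10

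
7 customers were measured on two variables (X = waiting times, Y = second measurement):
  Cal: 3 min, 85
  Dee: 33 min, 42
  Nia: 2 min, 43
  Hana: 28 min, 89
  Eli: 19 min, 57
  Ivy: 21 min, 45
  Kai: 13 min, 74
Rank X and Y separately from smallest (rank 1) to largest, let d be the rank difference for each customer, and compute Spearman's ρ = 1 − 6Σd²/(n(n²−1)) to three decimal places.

-0.107

Ranks of variable 1: 2, 7, 1, 6, 4, 5, 3
Ranks of variable 2: 6, 1, 2, 7, 4, 3, 5
d = r₁ − r₂: -4, 6, -1, -1, 0, 2, -2
d²: 16, 36, 1, 1, 0, 4, 4; Σd² = 62
ρ = 1 − 6·62/(7·48) = 1 − 372/336 = -0.107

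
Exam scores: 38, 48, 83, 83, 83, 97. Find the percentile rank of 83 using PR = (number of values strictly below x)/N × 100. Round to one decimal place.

N = 6.
Strictly below 83: 2. Equal to 83: 3.
PR = 2/6 × 100 = 33.3

33.3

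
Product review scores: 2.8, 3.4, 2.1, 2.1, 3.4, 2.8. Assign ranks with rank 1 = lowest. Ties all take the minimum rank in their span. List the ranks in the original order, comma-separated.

3, 5, 1, 1, 5, 3

Sorted (ascending): 2.1, 2.1, 2.8, 2.8, 3.4, 3.4
The 2 values of 2.1 occupy positions 1–2 → each gets rank 1.
The 2 values of 2.8 occupy positions 3–4 → each gets rank 3.
The 2 values of 3.4 occupy positions 5–6 → each gets rank 5.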